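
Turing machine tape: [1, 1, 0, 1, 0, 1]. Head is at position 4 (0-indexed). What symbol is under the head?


Tape: [1, 1, 0, 1, 0, 1]
Positions: 0 1 2 3 4 5
Values:    1 1 0 1 0 1
Head at position 4
tape[4] = 0

0


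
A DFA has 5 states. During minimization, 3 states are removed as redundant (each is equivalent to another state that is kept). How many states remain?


Original DFA: 5 states
Redundant states removed: 3
Minimized states = original - removed
= 5 - 3
= 2

2


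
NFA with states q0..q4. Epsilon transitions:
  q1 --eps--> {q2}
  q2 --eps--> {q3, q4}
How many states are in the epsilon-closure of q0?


Starting from q0
Initialize closure = {q0}
q0 has no outgoing epsilon transitions -> nothing to add
Final closure: {q0}
Size = 1

1


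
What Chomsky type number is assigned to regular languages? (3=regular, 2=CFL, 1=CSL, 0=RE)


Chomsky hierarchy levels:
  Type 3: Regular (DFA/NFA/regex)
  Type 2: Context-free (PDA)
  Type 1: Context-sensitive
  Type 0: Recursively enumerable (TM)
'regular' corresponds to Type 3

3


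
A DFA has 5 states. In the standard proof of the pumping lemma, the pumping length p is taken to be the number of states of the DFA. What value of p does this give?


Pumping lemma for regular languages (standard proof):
Take p = |Q|, the number of DFA states.
Any string of length >= |Q| passes through |Q|+1 states while reading its first |Q| symbols,
so by pigeonhole some state repeats, giving the loop that can be pumped.
Here |Q| = 5
Therefore the proof uses p = 5

5


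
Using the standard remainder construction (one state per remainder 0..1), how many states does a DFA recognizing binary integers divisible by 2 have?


Divisibility by 2 is tracked via the remainder mod 2: 0, 1, ..., 1
The construction assigns one state to each remainder
Number of remainders = 2

2


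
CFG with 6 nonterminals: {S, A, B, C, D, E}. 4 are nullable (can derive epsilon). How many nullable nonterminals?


Nonterminals: {S, A, B, C, D, E}
A nonterminal is nullable if it can derive epsilon
Counting nullable nonterminals: 4
Total nullable = 4

4


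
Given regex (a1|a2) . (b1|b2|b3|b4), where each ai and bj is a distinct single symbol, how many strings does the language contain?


First group: 2 alternatives
Second group: 4 alternatives
Concatenation: each choice from group 1 pairs with each from group 2
Total = 2 x 4 = 8

8


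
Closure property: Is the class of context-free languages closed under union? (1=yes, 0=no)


CFL closure properties:
  Closed under: union, concatenation, Kleene star
  NOT closed under: intersection, complement
Operation 'union' is in closed list -> Yes (closed)

1


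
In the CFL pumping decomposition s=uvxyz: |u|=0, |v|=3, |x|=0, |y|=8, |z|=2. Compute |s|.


|s| = |u| + |v| + |x| + |y| + |z|
= 0 + 3 + 0 + 8 + 2
= 3 + 0 + 10
= 3 + 10
= 13

13


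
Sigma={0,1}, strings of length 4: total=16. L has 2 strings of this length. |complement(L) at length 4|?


Alphabet: {0,1}
String length: 4
Total strings of length 4 = 2^4 = 16
Strings in L = 2
Complement = total - |L|
= 16 - 2
= 14

14


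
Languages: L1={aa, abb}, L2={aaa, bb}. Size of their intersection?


L1 = {aa, abb}
L2 = {aaa, bb}
Checking each string in L1 against L2:
  'aa': in L2? No
  'abb': in L2? No
Intersection = {}
|L1 ∩ L2| = 0

0


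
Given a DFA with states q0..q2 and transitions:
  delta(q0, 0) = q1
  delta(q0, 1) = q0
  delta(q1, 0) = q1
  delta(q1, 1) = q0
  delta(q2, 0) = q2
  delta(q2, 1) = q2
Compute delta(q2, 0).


Looking up transition function:
delta(q2, 0) in the table
Row: q2, Column: 0
Result: q2

q2


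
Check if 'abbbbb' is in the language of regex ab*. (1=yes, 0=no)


Pattern: ab*
String: 'abbbbb'
Pattern requires: exactly one 'a' followed by zero or more 'b's
First char is 'a' -> OK
Rest 'bbbbb': all b's? Yes
Result: 1

1


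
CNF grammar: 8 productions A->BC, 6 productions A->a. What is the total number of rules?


CNF allows two rule forms:
  A -> BC (binary): 8 rules
  A -> a (terminal): 6 rules
Total = 8 + 6 = 14

14


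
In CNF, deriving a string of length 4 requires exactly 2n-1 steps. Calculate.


Chomsky Normal Form derivation:
String length n = 4
Each step either:
  - Splits a nonterminal into two (n-1 such steps)
  - Converts a nonterminal to terminal (n such steps)
Total = (n-1) + n = 2n - 1
= 2(4) - 1
= 8 - 1
= 7

7


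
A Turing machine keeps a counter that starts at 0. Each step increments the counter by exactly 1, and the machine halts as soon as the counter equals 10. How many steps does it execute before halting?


Counter starts at 0. Counting sequence:
  Step 1: counter = 1
  Step 2: counter = 2
  Step 3: counter = 3
  Step 4: counter = 4
  Step 5: counter = 5
  Step 6: counter = 6
  ...
  Step 10: counter = 10
Counter reached 10 -> halt
Total steps = 10

10


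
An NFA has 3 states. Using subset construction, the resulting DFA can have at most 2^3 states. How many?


NFA has 3 states
Subset construction: each DFA state = subset of NFA states
Maximum subsets = 2^3
2^3 = 8

8


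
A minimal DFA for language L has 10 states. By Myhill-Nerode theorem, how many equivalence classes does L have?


Myhill-Nerode theorem:
Number of equivalence classes = number of states in minimal DFA
Minimal DFA states = 10
Therefore equivalence classes = 10

10


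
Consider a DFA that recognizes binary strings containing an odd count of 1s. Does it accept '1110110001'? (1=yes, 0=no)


DFA has 2 states: q_even (start, accept=no) and q_odd
Processing string '1110110001' character by character:
  Position 0: read '1', 1-count=1 -> q_odd
  Position 1: read '1', 1-count=2 -> q_even
  Position 2: read '1', 1-count=3 -> q_odd
  Position 3: read '0', 1-count=3 -> q_odd (no change)
  Position 4: read '1', 1-count=4 -> q_even
  Position 5: read '1', 1-count=5 -> q_odd
  Position 6: read '0', 1-count=5 -> q_odd (no change)
  Position 7: read '0', 1-count=5 -> q_odd (no change)
  Position 8: read '0', 1-count=5 -> q_odd (no change)
  Position 9: read '1', 1-count=6 -> q_even
Final state: q_even, total 1s = 6 (even); the DFA requires an odd count -> reject

0


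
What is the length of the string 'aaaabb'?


String: 'aaaabb'
Counting characters:
  'a' appears 4 time(s)
  'b' appears 2 time(s)
Total length = 4 + 2 = 6

6


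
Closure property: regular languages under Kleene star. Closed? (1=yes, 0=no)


Regular languages are closed under:
- Union (DFA product construction)
- Intersection (DFA product construction)
- Complement (swap accept/reject states)
- Concatenation (NFA construction)
- Kleene star (NFA construction)
Kleene star is in this list
Therefore: closed

1


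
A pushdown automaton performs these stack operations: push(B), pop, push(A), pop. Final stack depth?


Tracing stack operations:
  push(B) -> stack = [B], depth=1
  pop -> removed B, stack = [], depth=0
  push(A) -> stack = [A], depth=1
  pop -> removed A, stack = [], depth=0
Final depth = 0

0


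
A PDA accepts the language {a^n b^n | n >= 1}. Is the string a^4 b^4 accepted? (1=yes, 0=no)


Language requires equal numbers of a's and b's
PDA pushes for each 'a', pops for each 'b'
Number of a's = 4
Number of b's = 4
4 == 4 -> Accept

1


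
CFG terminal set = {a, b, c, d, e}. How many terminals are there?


Terminal symbols: a, b, c, d, e
Counting each: a (#1), b (#2), c (#3), d (#4), e (#5)
Total = 5

5


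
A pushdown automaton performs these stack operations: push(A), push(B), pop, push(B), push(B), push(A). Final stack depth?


Tracing stack operations:
  push(A) -> stack = [A], depth=1
  push(B) -> stack = [A,B], depth=2
  pop -> removed B, stack = [A], depth=1
  push(B) -> stack = [A,B], depth=2
  push(B) -> stack = [A,B,B], depth=3
  push(A) -> stack = [A,B,B,A], depth=4
Final depth = 4

4


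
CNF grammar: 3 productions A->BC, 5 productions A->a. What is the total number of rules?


CNF allows two rule forms:
  A -> BC (binary): 3 rules
  A -> a (terminal): 5 rules
Total = 3 + 5 = 8

8


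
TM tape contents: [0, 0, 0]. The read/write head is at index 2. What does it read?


Tape: [0, 0, 0]
Positions: 0 1 2
Values:    0 0 0
Head at position 2
tape[2] = 0

0


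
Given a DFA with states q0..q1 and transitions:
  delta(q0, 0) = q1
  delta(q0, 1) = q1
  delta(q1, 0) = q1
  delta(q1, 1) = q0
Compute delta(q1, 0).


Looking up transition function:
delta(q1, 0) in the table
Row: q1, Column: 0
Result: q1

q1


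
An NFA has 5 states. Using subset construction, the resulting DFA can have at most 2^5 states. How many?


NFA has 5 states
Subset construction: each DFA state = subset of NFA states
Maximum subsets = 2^5
2^5 = 32

32


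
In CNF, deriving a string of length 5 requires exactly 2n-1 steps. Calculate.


Chomsky Normal Form derivation:
String length n = 5
Each step either:
  - Splits a nonterminal into two (n-1 such steps)
  - Converts a nonterminal to terminal (n such steps)
Total = (n-1) + n = 2n - 1
= 2(5) - 1
= 10 - 1
= 9

9


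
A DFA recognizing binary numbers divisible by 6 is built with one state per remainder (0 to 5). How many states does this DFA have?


Divisibility by 6 is tracked via the remainder mod 6: 0, 1, ..., 5
The construction assigns one state to each remainder
Number of remainders = 6

6


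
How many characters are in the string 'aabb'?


String: 'aabb'
Counting characters:
  'a' appears 2 time(s)
  'b' appears 2 time(s)
Total length = 2 + 2 = 4

4


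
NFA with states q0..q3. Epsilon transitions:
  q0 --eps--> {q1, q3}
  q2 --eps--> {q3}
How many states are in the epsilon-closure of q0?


Starting from q0
Initialize closure = {q0}
Follow epsilon from q0 -> add q1
Follow epsilon from q0 -> add q3
Final closure: {q0, q1, q3}
Size = 3

3


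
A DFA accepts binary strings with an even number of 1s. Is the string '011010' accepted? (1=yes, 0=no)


DFA has 2 states: q_even (start, accept=yes) and q_odd
Processing string '011010' character by character:
  Position 0: read '0', 1-count=0 -> q_even (no change)
  Position 1: read '1', 1-count=1 -> q_odd
  Position 2: read '1', 1-count=2 -> q_even
  Position 3: read '0', 1-count=2 -> q_even (no change)
  Position 4: read '1', 1-count=3 -> q_odd
  Position 5: read '0', 1-count=3 -> q_odd (no change)
Final state: q_odd, total 1s = 3 (odd); the DFA requires an even count -> reject

0


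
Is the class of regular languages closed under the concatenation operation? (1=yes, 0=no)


Regular languages are closed under:
- Union (DFA product construction)
- Intersection (DFA product construction)
- Complement (swap accept/reject states)
- Concatenation (NFA construction)
- Kleene star (NFA construction)
concatenation is in this list
Therefore: closed

1


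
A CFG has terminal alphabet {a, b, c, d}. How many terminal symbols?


Terminal symbols: a, b, c, d
Counting each: a (#1), b (#2), c (#3), d (#4)
Total = 4

4


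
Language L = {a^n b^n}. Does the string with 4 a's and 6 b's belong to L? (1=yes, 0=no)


Language requires equal numbers of a's and b's
PDA pushes for each 'a', pops for each 'b'
Number of a's = 4
Number of b's = 6
4 != 6 -> Reject

0


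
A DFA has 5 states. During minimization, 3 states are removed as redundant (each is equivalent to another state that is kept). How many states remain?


Original DFA: 5 states
Redundant states removed: 3
Minimized states = original - removed
= 5 - 3
= 2

2


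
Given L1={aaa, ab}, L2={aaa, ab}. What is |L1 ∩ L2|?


L1 = {aaa, ab}
L2 = {aaa, ab}
Checking each string in L1 against L2:
  'aaa': in L2? Yes
  'ab': in L2? Yes
Intersection = {aaa, ab}
|L1 ∩ L2| = 2

2


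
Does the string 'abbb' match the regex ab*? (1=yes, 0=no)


Pattern: ab*
String: 'abbb'
Pattern requires: exactly one 'a' followed by zero or more 'b's
First char is 'a' -> OK
Rest 'bbb': all b's? Yes
Result: 1

1


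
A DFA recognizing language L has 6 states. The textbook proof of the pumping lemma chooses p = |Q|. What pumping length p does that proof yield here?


Pumping lemma for regular languages (standard proof):
Take p = |Q|, the number of DFA states.
Any string of length >= |Q| passes through |Q|+1 states while reading its first |Q| symbols,
so by pigeonhole some state repeats, giving the loop that can be pumped.
Here |Q| = 6
Therefore the proof uses p = 6

6


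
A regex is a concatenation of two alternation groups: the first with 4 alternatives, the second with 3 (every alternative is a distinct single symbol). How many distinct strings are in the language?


First group: 4 alternatives
Second group: 3 alternatives
Concatenation: each choice from group 1 pairs with each from group 2
Total = 4 x 3 = 12

12


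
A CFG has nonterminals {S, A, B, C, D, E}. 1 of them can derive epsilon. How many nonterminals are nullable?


Nonterminals: {S, A, B, C, D, E}
A nonterminal is nullable if it can derive epsilon
Counting nullable nonterminals: 1
Total nullable = 1

1


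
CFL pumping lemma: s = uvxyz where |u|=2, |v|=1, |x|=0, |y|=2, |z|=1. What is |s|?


|s| = |u| + |v| + |x| + |y| + |z|
= 2 + 1 + 0 + 2 + 1
= 3 + 0 + 3
= 3 + 3
= 6

6


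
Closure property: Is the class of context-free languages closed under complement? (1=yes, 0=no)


CFL closure properties:
  Closed under: union, concatenation, Kleene star
  NOT closed under: intersection, complement
Operation 'complement' is in not-closed list -> No (not closed)

0


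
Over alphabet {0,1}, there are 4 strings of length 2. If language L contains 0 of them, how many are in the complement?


Alphabet: {0,1}
String length: 2
Total strings of length 2 = 2^2 = 4
Strings in L = 0
Complement = total - |L|
= 4 - 0
= 4

4


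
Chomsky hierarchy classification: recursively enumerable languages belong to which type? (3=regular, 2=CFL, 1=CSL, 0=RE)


Chomsky hierarchy levels:
  Type 3: Regular (DFA/NFA/regex)
  Type 2: Context-free (PDA)
  Type 1: Context-sensitive
  Type 0: Recursively enumerable (TM)
'recursively enumerable' corresponds to Type 0

0


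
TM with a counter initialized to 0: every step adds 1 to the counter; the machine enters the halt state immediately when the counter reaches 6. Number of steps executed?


Counter starts at 0. Counting sequence:
  Step 1: counter = 1
  Step 2: counter = 2
  Step 3: counter = 3
  Step 4: counter = 4
  Step 5: counter = 5
  Step 6: counter = 6
Counter reached 6 -> halt
Total steps = 6

6


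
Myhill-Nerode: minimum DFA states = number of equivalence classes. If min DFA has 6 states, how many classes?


Myhill-Nerode theorem:
Number of equivalence classes = number of states in minimal DFA
Minimal DFA states = 6
Therefore equivalence classes = 6

6


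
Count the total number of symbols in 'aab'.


String: 'aab'
Counting characters:
  'a' appears 2 time(s)
  'b' appears 1 time(s)
Total length = 2 + 1 = 3

3


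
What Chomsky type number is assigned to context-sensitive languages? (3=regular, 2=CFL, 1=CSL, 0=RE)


Chomsky hierarchy levels:
  Type 3: Regular (DFA/NFA/regex)
  Type 2: Context-free (PDA)
  Type 1: Context-sensitive
  Type 0: Recursively enumerable (TM)
'context-sensitive' corresponds to Type 1

1


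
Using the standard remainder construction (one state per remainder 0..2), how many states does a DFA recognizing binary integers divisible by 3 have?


Divisibility by 3 is tracked via the remainder mod 3: 0, 1, ..., 2
The construction assigns one state to each remainder
Number of remainders = 3

3


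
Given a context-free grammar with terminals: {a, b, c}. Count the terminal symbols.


Terminal symbols: a, b, c
Counting each: a (#1), b (#2), c (#3)
Total = 3

3


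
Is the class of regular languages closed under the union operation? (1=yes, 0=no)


Regular languages are closed under:
- Union (DFA product construction)
- Intersection (DFA product construction)
- Complement (swap accept/reject states)
- Concatenation (NFA construction)
- Kleene star (NFA construction)
union is in this list
Therefore: closed

1


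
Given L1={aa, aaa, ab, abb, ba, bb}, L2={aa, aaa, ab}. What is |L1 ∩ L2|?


L1 = {aa, aaa, ab, abb, ba, bb}
L2 = {aa, aaa, ab}
Checking each string in L1 against L2:
  'aa': in L2? Yes
  'aaa': in L2? Yes
  'ab': in L2? Yes
  'abb': in L2? No
  'ba': in L2? No
  'bb': in L2? No
Intersection = {aa, aaa, ab}
|L1 ∩ L2| = 3

3


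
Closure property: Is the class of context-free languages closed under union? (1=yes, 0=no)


CFL closure properties:
  Closed under: union, concatenation, Kleene star
  NOT closed under: intersection, complement
Operation 'union' is in closed list -> Yes (closed)

1


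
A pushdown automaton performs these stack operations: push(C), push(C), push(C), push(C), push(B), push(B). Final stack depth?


Tracing stack operations:
  push(C) -> stack = [C], depth=1
  push(C) -> stack = [C,C], depth=2
  push(C) -> stack = [C,C,C], depth=3
  push(C) -> stack = [C,C,C,C], depth=4
  push(B) -> stack = [C,C,C,C,B], depth=5
  push(B) -> stack = [C,C,C,C,B,B], depth=6
Final depth = 6

6


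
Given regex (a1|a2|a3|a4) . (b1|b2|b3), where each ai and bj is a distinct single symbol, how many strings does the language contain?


First group: 4 alternatives
Second group: 3 alternatives
Concatenation: each choice from group 1 pairs with each from group 2
Total = 4 x 3 = 12

12


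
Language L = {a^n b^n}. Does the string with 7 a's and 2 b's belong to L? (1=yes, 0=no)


Language requires equal numbers of a's and b's
PDA pushes for each 'a', pops for each 'b'
Number of a's = 7
Number of b's = 2
7 != 2 -> Reject

0


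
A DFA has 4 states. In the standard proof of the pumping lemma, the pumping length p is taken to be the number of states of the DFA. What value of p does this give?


Pumping lemma for regular languages (standard proof):
Take p = |Q|, the number of DFA states.
Any string of length >= |Q| passes through |Q|+1 states while reading its first |Q| symbols,
so by pigeonhole some state repeats, giving the loop that can be pumped.
Here |Q| = 4
Therefore the proof uses p = 4

4


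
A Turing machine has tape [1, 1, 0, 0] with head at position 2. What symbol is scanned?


Tape: [1, 1, 0, 0]
Positions: 0 1 2 3
Values:    1 1 0 0
Head at position 2
tape[2] = 0

0


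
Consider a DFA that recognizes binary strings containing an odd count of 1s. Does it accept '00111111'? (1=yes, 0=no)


DFA has 2 states: q_even (start, accept=no) and q_odd
Processing string '00111111' character by character:
  Position 0: read '0', 1-count=0 -> q_even (no change)
  Position 1: read '0', 1-count=0 -> q_even (no change)
  Position 2: read '1', 1-count=1 -> q_odd
  Position 3: read '1', 1-count=2 -> q_even
  Position 4: read '1', 1-count=3 -> q_odd
  Position 5: read '1', 1-count=4 -> q_even
  Position 6: read '1', 1-count=5 -> q_odd
  Position 7: read '1', 1-count=6 -> q_even
Final state: q_even, total 1s = 6 (even); the DFA requires an odd count -> reject

0


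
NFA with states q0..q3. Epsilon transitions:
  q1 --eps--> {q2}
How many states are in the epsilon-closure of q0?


Starting from q0
Initialize closure = {q0}
q0 has no outgoing epsilon transitions -> nothing to add
Final closure: {q0}
Size = 1

1


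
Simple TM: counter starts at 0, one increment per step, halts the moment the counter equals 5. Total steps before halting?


Counter starts at 0. Counting sequence:
  Step 1: counter = 1
  Step 2: counter = 2
  Step 3: counter = 3
  Step 4: counter = 4
  Step 5: counter = 5
Counter reached 5 -> halt
Total steps = 5

5


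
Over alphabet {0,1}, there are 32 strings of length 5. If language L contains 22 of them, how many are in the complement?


Alphabet: {0,1}
String length: 5
Total strings of length 5 = 2^5 = 32
Strings in L = 22
Complement = total - |L|
= 32 - 22
= 10

10


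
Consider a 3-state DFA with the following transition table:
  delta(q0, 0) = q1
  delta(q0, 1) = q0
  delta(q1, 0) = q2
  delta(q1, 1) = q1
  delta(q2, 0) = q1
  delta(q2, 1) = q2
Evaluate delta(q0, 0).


Looking up transition function:
delta(q0, 0) in the table
Row: q0, Column: 0
Result: q1

q1


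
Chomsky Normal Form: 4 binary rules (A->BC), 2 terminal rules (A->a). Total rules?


CNF allows two rule forms:
  A -> BC (binary): 4 rules
  A -> a (terminal): 2 rules
Total = 4 + 2 = 6

6


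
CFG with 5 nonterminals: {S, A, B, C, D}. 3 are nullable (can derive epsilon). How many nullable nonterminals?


Nonterminals: {S, A, B, C, D}
A nonterminal is nullable if it can derive epsilon
Counting nullable nonterminals: 3
Total nullable = 3

3


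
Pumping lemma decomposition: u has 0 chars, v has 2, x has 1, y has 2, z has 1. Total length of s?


|s| = |u| + |v| + |x| + |y| + |z|
= 0 + 2 + 1 + 2 + 1
= 2 + 1 + 3
= 3 + 3
= 6

6


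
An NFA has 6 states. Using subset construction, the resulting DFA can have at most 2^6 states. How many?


NFA has 6 states
Subset construction: each DFA state = subset of NFA states
Maximum subsets = 2^6
2^6 = 64

64


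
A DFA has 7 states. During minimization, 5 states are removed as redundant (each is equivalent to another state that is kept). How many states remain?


Original DFA: 7 states
Redundant states removed: 5
Minimized states = original - removed
= 7 - 5
= 2

2


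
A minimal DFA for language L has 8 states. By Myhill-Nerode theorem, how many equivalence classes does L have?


Myhill-Nerode theorem:
Number of equivalence classes = number of states in minimal DFA
Minimal DFA states = 8
Therefore equivalence classes = 8

8


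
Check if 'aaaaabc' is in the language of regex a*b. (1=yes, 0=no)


Pattern: a*b
String: 'aaaaabc'
Pattern requires: zero or more 'a's followed by exactly one 'b'
Found 5 leading 'a's
Remaining: 'bc'
Remaining is not 'b' -> no match
Result: 0

0


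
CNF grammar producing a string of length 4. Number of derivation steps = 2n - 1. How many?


Chomsky Normal Form derivation:
String length n = 4
Each step either:
  - Splits a nonterminal into two (n-1 such steps)
  - Converts a nonterminal to terminal (n such steps)
Total = (n-1) + n = 2n - 1
= 2(4) - 1
= 8 - 1
= 7

7


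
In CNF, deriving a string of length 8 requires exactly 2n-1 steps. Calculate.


Chomsky Normal Form derivation:
String length n = 8
Each step either:
  - Splits a nonterminal into two (n-1 such steps)
  - Converts a nonterminal to terminal (n such steps)
Total = (n-1) + n = 2n - 1
= 2(8) - 1
= 16 - 1
= 15

15


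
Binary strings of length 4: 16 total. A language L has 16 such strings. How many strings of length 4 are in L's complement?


Alphabet: {0,1}
String length: 4
Total strings of length 4 = 2^4 = 16
Strings in L = 16
Complement = total - |L|
= 16 - 16
= 0

0


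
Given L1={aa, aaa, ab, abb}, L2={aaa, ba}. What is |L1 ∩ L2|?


L1 = {aa, aaa, ab, abb}
L2 = {aaa, ba}
Checking each string in L1 against L2:
  'aa': in L2? No
  'aaa': in L2? Yes
  'ab': in L2? No
  'abb': in L2? No
Intersection = {aaa}
|L1 ∩ L2| = 1

1


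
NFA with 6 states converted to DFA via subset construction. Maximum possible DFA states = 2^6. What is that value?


NFA has 6 states
Subset construction: each DFA state = subset of NFA states
Maximum subsets = 2^6
2^6 = 64

64


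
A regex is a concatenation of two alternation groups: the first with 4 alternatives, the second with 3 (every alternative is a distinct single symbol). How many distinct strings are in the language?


First group: 4 alternatives
Second group: 3 alternatives
Concatenation: each choice from group 1 pairs with each from group 2
Total = 4 x 3 = 12

12


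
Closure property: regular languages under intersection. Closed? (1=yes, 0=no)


Regular languages are closed under:
- Union (DFA product construction)
- Intersection (DFA product construction)
- Complement (swap accept/reject states)
- Concatenation (NFA construction)
- Kleene star (NFA construction)
intersection is in this list
Therefore: closed

1


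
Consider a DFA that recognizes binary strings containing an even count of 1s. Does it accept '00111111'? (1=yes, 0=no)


DFA has 2 states: q_even (start, accept=yes) and q_odd
Processing string '00111111' character by character:
  Position 0: read '0', 1-count=0 -> q_even (no change)
  Position 1: read '0', 1-count=0 -> q_even (no change)
  Position 2: read '1', 1-count=1 -> q_odd
  Position 3: read '1', 1-count=2 -> q_even
  Position 4: read '1', 1-count=3 -> q_odd
  Position 5: read '1', 1-count=4 -> q_even
  Position 6: read '1', 1-count=5 -> q_odd
  Position 7: read '1', 1-count=6 -> q_even
Final state: q_even, total 1s = 6 (even); the DFA requires an even count -> accept

1


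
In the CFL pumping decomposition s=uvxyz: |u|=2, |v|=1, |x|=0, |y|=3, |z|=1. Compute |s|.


|s| = |u| + |v| + |x| + |y| + |z|
= 2 + 1 + 0 + 3 + 1
= 3 + 0 + 4
= 3 + 4
= 7

7


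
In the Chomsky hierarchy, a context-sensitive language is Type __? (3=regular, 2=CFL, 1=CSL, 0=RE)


Chomsky hierarchy levels:
  Type 3: Regular (DFA/NFA/regex)
  Type 2: Context-free (PDA)
  Type 1: Context-sensitive
  Type 0: Recursively enumerable (TM)
'context-sensitive' corresponds to Type 1

1


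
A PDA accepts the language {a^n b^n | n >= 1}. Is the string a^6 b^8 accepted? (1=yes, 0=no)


Language requires equal numbers of a's and b's
PDA pushes for each 'a', pops for each 'b'
Number of a's = 6
Number of b's = 8
6 != 8 -> Reject

0


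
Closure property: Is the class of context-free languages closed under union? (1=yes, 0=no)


CFL closure properties:
  Closed under: union, concatenation, Kleene star
  NOT closed under: intersection, complement
Operation 'union' is in closed list -> Yes (closed)

1


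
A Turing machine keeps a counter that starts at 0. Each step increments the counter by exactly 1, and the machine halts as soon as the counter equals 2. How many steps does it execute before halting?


Counter starts at 0. Counting sequence:
  Step 1: counter = 1
  Step 2: counter = 2
Counter reached 2 -> halt
Total steps = 2

2


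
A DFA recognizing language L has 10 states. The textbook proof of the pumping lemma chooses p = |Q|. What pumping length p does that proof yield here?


Pumping lemma for regular languages (standard proof):
Take p = |Q|, the number of DFA states.
Any string of length >= |Q| passes through |Q|+1 states while reading its first |Q| symbols,
so by pigeonhole some state repeats, giving the loop that can be pumped.
Here |Q| = 10
Therefore the proof uses p = 10

10


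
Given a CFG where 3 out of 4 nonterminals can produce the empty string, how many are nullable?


Nonterminals: {S, A, B, C}
A nonterminal is nullable if it can derive epsilon
Counting nullable nonterminals: 3
Total nullable = 3

3


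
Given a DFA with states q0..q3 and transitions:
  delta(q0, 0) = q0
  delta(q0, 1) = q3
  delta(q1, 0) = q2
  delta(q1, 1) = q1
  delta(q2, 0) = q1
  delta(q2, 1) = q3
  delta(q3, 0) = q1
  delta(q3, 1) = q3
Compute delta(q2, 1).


Looking up transition function:
delta(q2, 1) in the table
Row: q2, Column: 1
Result: q3

q3


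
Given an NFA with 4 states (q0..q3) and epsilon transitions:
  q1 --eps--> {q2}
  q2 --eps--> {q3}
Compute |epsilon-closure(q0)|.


Starting from q0
Initialize closure = {q0}
q0 has no outgoing epsilon transitions -> nothing to add
Final closure: {q0}
Size = 1

1


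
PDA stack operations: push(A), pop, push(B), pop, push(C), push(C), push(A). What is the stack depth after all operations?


Tracing stack operations:
  push(A) -> stack = [A], depth=1
  pop -> removed A, stack = [], depth=0
  push(B) -> stack = [B], depth=1
  pop -> removed B, stack = [], depth=0
  push(C) -> stack = [C], depth=1
  push(C) -> stack = [C,C], depth=2
  push(A) -> stack = [C,C,A], depth=3
Final depth = 3

3


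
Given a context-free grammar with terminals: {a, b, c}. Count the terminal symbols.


Terminal symbols: a, b, c
Counting each: a (#1), b (#2), c (#3)
Total = 3

3


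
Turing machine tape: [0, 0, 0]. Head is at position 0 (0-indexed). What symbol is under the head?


Tape: [0, 0, 0]
Positions: 0 1 2
Values:    0 0 0
Head at position 0
tape[0] = 0

0


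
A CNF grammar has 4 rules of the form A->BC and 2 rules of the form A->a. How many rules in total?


CNF allows two rule forms:
  A -> BC (binary): 4 rules
  A -> a (terminal): 2 rules
Total = 4 + 2 = 6

6


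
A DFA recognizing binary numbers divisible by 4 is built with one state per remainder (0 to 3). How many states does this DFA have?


Divisibility by 4 is tracked via the remainder mod 4: 0, 1, ..., 3
The construction assigns one state to each remainder
Number of remainders = 4

4


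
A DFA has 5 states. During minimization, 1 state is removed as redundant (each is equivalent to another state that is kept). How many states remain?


Original DFA: 5 states
Redundant states removed: 1
Minimized states = original - removed
= 5 - 1
= 4

4


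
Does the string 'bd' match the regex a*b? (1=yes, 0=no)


Pattern: a*b
String: 'bd'
Pattern requires: zero or more 'a's followed by exactly one 'b'
Found 0 leading 'a's
Remaining: 'bd'
Remaining is not 'b' -> no match
Result: 0

0


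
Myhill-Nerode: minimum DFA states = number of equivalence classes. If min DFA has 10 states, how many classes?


Myhill-Nerode theorem:
Number of equivalence classes = number of states in minimal DFA
Minimal DFA states = 10
Therefore equivalence classes = 10

10


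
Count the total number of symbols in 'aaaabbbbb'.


String: 'aaaabbbbb'
Counting characters:
  'a' appears 4 time(s)
  'b' appears 5 time(s)
Total length = 4 + 5 = 9

9


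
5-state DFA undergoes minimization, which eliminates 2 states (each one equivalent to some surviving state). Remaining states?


Original DFA: 5 states
Redundant states removed: 2
Minimized states = original - removed
= 5 - 2
= 3

3


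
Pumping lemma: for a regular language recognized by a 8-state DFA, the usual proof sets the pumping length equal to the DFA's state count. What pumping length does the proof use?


Pumping lemma for regular languages (standard proof):
Take p = |Q|, the number of DFA states.
Any string of length >= |Q| passes through |Q|+1 states while reading its first |Q| symbols,
so by pigeonhole some state repeats, giving the loop that can be pumped.
Here |Q| = 8
Therefore the proof uses p = 8

8


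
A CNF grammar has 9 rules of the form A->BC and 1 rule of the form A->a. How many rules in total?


CNF allows two rule forms:
  A -> BC (binary): 9 rules
  A -> a (terminal): 1 rule
Total = 9 + 1 = 10

10


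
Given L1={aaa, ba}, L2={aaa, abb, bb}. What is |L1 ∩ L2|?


L1 = {aaa, ba}
L2 = {aaa, abb, bb}
Checking each string in L1 against L2:
  'aaa': in L2? Yes
  'ba': in L2? No
Intersection = {aaa}
|L1 ∩ L2| = 1

1


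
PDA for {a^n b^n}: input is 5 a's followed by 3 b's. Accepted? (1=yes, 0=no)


Language requires equal numbers of a's and b's
PDA pushes for each 'a', pops for each 'b'
Number of a's = 5
Number of b's = 3
5 != 3 -> Reject

0


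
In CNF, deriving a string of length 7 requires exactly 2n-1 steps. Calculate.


Chomsky Normal Form derivation:
String length n = 7
Each step either:
  - Splits a nonterminal into two (n-1 such steps)
  - Converts a nonterminal to terminal (n such steps)
Total = (n-1) + n = 2n - 1
= 2(7) - 1
= 14 - 1
= 13

13


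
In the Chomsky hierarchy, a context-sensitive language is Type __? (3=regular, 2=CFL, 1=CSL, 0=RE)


Chomsky hierarchy levels:
  Type 3: Regular (DFA/NFA/regex)
  Type 2: Context-free (PDA)
  Type 1: Context-sensitive
  Type 0: Recursively enumerable (TM)
'context-sensitive' corresponds to Type 1

1


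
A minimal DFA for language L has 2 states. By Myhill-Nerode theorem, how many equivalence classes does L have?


Myhill-Nerode theorem:
Number of equivalence classes = number of states in minimal DFA
Minimal DFA states = 2
Therefore equivalence classes = 2

2


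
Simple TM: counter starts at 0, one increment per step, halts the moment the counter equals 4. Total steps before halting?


Counter starts at 0. Counting sequence:
  Step 1: counter = 1
  Step 2: counter = 2
  Step 3: counter = 3
  Step 4: counter = 4
Counter reached 4 -> halt
Total steps = 4

4


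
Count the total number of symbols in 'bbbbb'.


String: 'bbbbb'
Counting characters:
  'b' appears 5 time(s)
Total length = 0 + 5 = 5

5


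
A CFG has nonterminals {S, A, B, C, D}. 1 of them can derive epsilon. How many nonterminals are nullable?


Nonterminals: {S, A, B, C, D}
A nonterminal is nullable if it can derive epsilon
Counting nullable nonterminals: 1
Total nullable = 1

1


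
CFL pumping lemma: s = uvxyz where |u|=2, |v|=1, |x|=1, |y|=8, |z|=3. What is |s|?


|s| = |u| + |v| + |x| + |y| + |z|
= 2 + 1 + 1 + 8 + 3
= 3 + 1 + 11
= 4 + 11
= 15

15


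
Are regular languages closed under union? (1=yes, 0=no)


Regular languages are closed under:
- Union (DFA product construction)
- Intersection (DFA product construction)
- Complement (swap accept/reject states)
- Concatenation (NFA construction)
- Kleene star (NFA construction)
union is in this list
Therefore: closed

1


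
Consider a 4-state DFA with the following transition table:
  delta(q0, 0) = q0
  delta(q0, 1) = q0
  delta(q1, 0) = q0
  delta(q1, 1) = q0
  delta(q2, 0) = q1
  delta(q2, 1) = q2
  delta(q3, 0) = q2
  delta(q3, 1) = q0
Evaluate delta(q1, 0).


Looking up transition function:
delta(q1, 0) in the table
Row: q1, Column: 0
Result: q0

q0


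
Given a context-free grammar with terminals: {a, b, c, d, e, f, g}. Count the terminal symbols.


Terminal symbols: a, b, c, d, e, f, g
Counting each: a (#1), b (#2), c (#3), d (#4), e (#5), f (#6), g (#7)
Total = 7

7


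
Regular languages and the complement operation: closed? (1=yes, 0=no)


Regular languages are closed under all standard operations:
- Union: Yes (product construction)
- Intersection: Yes (product construction)
- Complement: Yes (swap accept/reject)
- Concatenation: Yes (NFA construction)
Operation: complement -> Closed

1


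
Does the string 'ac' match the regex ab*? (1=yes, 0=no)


Pattern: ab*
String: 'ac'
Pattern requires: exactly one 'a' followed by zero or more 'b's
First char is 'a' -> OK
Rest 'c': all b's? No
Result: 0

0


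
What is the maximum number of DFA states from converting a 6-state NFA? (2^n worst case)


NFA has 6 states
Subset construction: each DFA state = subset of NFA states
Maximum subsets = 2^6
2^6 = 64

64


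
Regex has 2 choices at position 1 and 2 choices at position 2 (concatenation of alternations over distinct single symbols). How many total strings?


First group: 2 alternatives
Second group: 2 alternatives
Concatenation: each choice from group 1 pairs with each from group 2
Total = 2 x 2 = 4

4


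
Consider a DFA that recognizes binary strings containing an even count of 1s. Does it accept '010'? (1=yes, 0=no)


DFA has 2 states: q_even (start, accept=yes) and q_odd
Processing string '010' character by character:
  Position 0: read '0', 1-count=0 -> q_even (no change)
  Position 1: read '1', 1-count=1 -> q_odd
  Position 2: read '0', 1-count=1 -> q_odd (no change)
Final state: q_odd, total 1s = 1 (odd); the DFA requires an even count -> reject

0


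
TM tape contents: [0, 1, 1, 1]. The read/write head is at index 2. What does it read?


Tape: [0, 1, 1, 1]
Positions: 0 1 2 3
Values:    0 1 1 1
Head at position 2
tape[2] = 1

1


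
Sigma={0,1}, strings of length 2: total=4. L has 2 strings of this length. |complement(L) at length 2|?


Alphabet: {0,1}
String length: 2
Total strings of length 2 = 2^2 = 4
Strings in L = 2
Complement = total - |L|
= 4 - 2
= 2

2


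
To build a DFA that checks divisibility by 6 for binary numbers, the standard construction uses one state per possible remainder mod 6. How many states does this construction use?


Divisibility by 6 is tracked via the remainder mod 6: 0, 1, ..., 5
The construction assigns one state to each remainder
Number of remainders = 6

6


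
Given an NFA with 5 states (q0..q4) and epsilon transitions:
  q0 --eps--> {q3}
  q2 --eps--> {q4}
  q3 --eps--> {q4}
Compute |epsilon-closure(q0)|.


Starting from q0
Initialize closure = {q0}
Follow epsilon from q0 -> add q3
Follow epsilon from q3 -> add q4
Final closure: {q0, q3, q4}
Size = 3

3


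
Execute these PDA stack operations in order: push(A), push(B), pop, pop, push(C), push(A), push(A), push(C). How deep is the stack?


Tracing stack operations:
  push(A) -> stack = [A], depth=1
  push(B) -> stack = [A,B], depth=2
  pop -> removed B, stack = [A], depth=1
  pop -> removed A, stack = [], depth=0
  push(C) -> stack = [C], depth=1
  push(A) -> stack = [C,A], depth=2
  push(A) -> stack = [C,A,A], depth=3
  push(C) -> stack = [C,A,A,C], depth=4
Final depth = 4

4


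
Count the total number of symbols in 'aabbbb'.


String: 'aabbbb'
Counting characters:
  'a' appears 2 time(s)
  'b' appears 4 time(s)
Total length = 2 + 4 = 6

6


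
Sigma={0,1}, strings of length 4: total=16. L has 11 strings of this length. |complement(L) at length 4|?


Alphabet: {0,1}
String length: 4
Total strings of length 4 = 2^4 = 16
Strings in L = 11
Complement = total - |L|
= 16 - 11
= 5

5


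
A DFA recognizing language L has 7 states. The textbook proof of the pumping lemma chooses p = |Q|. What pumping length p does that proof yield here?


Pumping lemma for regular languages (standard proof):
Take p = |Q|, the number of DFA states.
Any string of length >= |Q| passes through |Q|+1 states while reading its first |Q| symbols,
so by pigeonhole some state repeats, giving the loop that can be pumped.
Here |Q| = 7
Therefore the proof uses p = 7

7


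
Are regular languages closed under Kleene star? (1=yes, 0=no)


Regular languages are closed under:
- Union (DFA product construction)
- Intersection (DFA product construction)
- Complement (swap accept/reject states)
- Concatenation (NFA construction)
- Kleene star (NFA construction)
Kleene star is in this list
Therefore: closed

1


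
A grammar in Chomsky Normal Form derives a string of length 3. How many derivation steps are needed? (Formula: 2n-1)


Chomsky Normal Form derivation:
String length n = 3
Each step either:
  - Splits a nonterminal into two (n-1 such steps)
  - Converts a nonterminal to terminal (n such steps)
Total = (n-1) + n = 2n - 1
= 2(3) - 1
= 6 - 1
= 5

5


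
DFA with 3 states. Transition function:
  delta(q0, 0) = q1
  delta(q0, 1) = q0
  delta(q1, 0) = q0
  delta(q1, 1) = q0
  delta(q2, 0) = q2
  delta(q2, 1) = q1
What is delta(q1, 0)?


Looking up transition function:
delta(q1, 0) in the table
Row: q1, Column: 0
Result: q0

q0


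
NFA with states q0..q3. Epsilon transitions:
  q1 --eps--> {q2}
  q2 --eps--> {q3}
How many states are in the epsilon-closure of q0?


Starting from q0
Initialize closure = {q0}
q0 has no outgoing epsilon transitions -> nothing to add
Final closure: {q0}
Size = 1

1


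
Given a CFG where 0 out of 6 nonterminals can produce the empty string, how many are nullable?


Nonterminals: {S, A, B, C, D, E}
A nonterminal is nullable if it can derive epsilon
Counting nullable nonterminals: 0
Total nullable = 0

0


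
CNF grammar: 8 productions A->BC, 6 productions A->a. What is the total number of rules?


CNF allows two rule forms:
  A -> BC (binary): 8 rules
  A -> a (terminal): 6 rules
Total = 8 + 6 = 14

14


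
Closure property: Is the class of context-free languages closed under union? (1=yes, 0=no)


CFL closure properties:
  Closed under: union, concatenation, Kleene star
  NOT closed under: intersection, complement
Operation 'union' is in closed list -> Yes (closed)

1


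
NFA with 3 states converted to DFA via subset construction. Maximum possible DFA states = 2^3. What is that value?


NFA has 3 states
Subset construction: each DFA state = subset of NFA states
Maximum subsets = 2^3
2^3 = 8

8
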